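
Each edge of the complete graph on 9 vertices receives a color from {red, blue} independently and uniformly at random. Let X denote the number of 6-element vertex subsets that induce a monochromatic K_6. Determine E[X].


Let X = Σ_S X_S over the C(9, 6) = 84 subsets S of size 6, where X_S = 1 if the K_6 on S is monochromatic.
For a fixed S, the K_6 on S has C(6, 2) = 15 edges. P[all 15 edges red] = (1/2)^15, and likewise for blue, so P[monochromatic] = 2·(1/2)^15 = 2^{1 − 15} = 1/16384.
By linearity of expectation: E[X] = C(9, 6) · 2^{1 − 15} = 84 · 1/16384 = 21/4096.
Numerically: E[X] ≈ 0.005127.

E[X] = C(9,6)·2^(1−C(6,2)) = 21/4096 ≈ 0.005127.


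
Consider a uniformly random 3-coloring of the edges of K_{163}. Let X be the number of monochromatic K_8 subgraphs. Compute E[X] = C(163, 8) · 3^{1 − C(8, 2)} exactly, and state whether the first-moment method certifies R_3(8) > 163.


E[X] = C(163, 8) · 3^{1 − 28} = 10380216608892 · 3^{−27} = 10380216608892/7625597484987.
As a reduced fraction: E[X] = 128150822332/94143178827 ≈ 1.3612332.
Is E[X] < 1? NO.
Since E[X] ≥ 1, the first-moment bound is inconclusive at n = 163; it does NOT by itself certify R_3(8) > 163.

E[X] = 128150822332/94143178827 ≈ 1.3612332; E[X] ≥ 1; first-moment method inconclusive here.


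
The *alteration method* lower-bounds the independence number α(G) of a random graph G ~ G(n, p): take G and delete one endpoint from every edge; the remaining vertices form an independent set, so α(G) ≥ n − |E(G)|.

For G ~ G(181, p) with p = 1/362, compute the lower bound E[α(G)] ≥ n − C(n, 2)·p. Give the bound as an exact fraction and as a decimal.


E[|E(G)|] = C(181, 2)·p = 16290 · (1/362) = 45.
E[α(G)] ≥ n − E[|E(G)|] = 181 − 45 = 136.
Numerically: ≈ 136.000000.
(This is only a lower bound; the true E[α(G)] may be larger.)

E[α(G)] ≥ 136 ≈ 136.000000.


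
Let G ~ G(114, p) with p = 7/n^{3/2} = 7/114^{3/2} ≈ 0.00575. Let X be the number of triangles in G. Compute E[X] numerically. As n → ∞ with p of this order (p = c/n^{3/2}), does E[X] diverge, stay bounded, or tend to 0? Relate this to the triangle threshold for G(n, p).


Number of potential triangles: C(114, 3) = 240464.
Each occurs with probability p³ ≈ (0.00575)³ ≈ 1.90205e-07.
By linearity: E[X] = C(114, 3)·p³ ≈ 240464 · 1.90205e-07 ≈ 0.046.
Since α = 3/2 > 1, p = c/n^{3/2} = o(1/n) is below the triangle threshold p ~ 1/n. Asymptotically E[X] ~ (c³/6)·n^{3(1−α)} = (7³/6)·n^{-1.5} → 0, so by Markov's inequality G has no triangles w.h.p.

E[X] ≈ 0.046; in regime p = Θ(1/n^{3/2}) E[X] tends to 0 (below the triangle threshold p ~ 1/n).


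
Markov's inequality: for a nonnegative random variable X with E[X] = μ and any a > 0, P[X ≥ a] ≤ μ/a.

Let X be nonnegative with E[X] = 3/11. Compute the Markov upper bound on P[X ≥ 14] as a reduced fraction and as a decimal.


μ = E[X] = 3/11, a = 14.
Markov: P[X ≥ 14] ≤ μ/a = (3/11)/14 = 3/154.
Numerically: ≈ 0.019.
(Since a = 14 > μ = 0.273, the bound 3/154 is < 1 and informative.)

P[X ≥ 14] ≤ 3/154 ≈ 0.019.


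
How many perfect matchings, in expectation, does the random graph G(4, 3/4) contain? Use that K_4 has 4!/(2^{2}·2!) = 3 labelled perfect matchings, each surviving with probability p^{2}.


K_4 has 4!/(2^{2}·2!) = 3 labelled perfect matchings.
For each such perfect matching H, let X_H = 1 if all 2 edges of H are present in G. Then P[X_H = 1] = p^{2} = (3/4)^{2} = 9/16.
Summing the indicators: E[X] = Σ_H E[X_H] = 3 · p^{2} = 3 · 9/16 = 27/16.
Numerically: E[X] ≈ 1.6875.

E[X] = 3 · (3/4)^{2} = 27/16 ≈ 1.6875.


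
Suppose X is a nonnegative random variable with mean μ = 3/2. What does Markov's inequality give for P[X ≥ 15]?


μ = E[X] = 3/2, a = 15.
Markov: P[X ≥ 15] ≤ μ/a = (3/2)/15 = 1/10.
Numerically: ≈ 0.100.
(Since a = 15 > μ = 1.500, the bound 1/10 is < 1 and informative.)

P[X ≥ 15] ≤ 1/10 ≈ 0.100.


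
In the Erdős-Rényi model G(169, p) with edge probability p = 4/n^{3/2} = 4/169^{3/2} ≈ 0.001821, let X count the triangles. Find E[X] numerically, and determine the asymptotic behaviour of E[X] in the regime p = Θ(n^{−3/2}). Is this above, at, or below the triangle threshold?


Number of potential triangles: C(169, 3) = 790244.
Each occurs with probability p³ ≈ (0.001821)³ ≈ 6.035174e-09.
By linearity: E[X] = C(169, 3)·p³ ≈ 790244 · 6.035174e-09 ≈ 0.0048.
Since α = 3/2 > 1, p = c/n^{3/2} = o(1/n) is below the triangle threshold p ~ 1/n. Asymptotically E[X] ~ (c³/6)·n^{3(1−α)} = (4³/6)·n^{-1.5} → 0, so by Markov's inequality G has no triangles w.h.p.

E[X] ≈ 0.0048; in regime p = Θ(1/n^{3/2}) E[X] tends to 0 (below the triangle threshold p ~ 1/n).


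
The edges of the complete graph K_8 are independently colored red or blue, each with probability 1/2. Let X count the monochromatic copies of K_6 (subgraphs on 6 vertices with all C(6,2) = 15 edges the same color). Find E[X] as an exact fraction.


Let X = Σ_S X_S over the C(8, 6) = 28 subsets S of size 6, where X_S = 1 if the K_6 on S is monochromatic.
For a fixed S, the K_6 on S has C(6, 2) = 15 edges. P[all 15 edges red] = (1/2)^15, and likewise for blue, so P[monochromatic] = 2·(1/2)^15 = 2^{1 − 15} = 1/16384.
By linearity: E[X] = C(8, 6) · 2^{1 − 15} = 28 · 1/16384 = 7/4096.
Numerically: E[X] ≈ 0.0017.

E[X] = C(8,6)·2^(1−C(6,2)) = 7/4096 ≈ 0.0017.


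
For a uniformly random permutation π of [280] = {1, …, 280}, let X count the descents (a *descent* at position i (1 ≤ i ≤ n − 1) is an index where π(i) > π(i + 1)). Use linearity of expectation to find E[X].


Write X = Σ X_I over i = 1, …, 279, with X_I the indicator of one descent.
There are 279 indicators.
For each fixed i, the pair (π(i), π(i+1)) is a uniformly random ordered pair of distinct values from {1, …, 280}; by symmetry P[π(i) > π(i+1)] = 1/2.
By linearity: E[X] = 279 · (1/2) = (280 − 1) · (1/2) = 279/2 ≈ 139.500.

E[X] = 279/2 = 139.500.


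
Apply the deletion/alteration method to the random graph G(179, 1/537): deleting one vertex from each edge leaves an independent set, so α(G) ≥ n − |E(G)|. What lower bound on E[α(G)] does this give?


E[|E(G)|] = C(179, 2)·p = 15931 · (1/537) = 89/3.
E[α(G)] ≥ n − E[|E(G)|] = 179 − 89/3 = 448/3.
Numerically: ≈ 149.333.
(This is only a lower bound; the true E[α(G)] may be larger.)

E[α(G)] ≥ 448/3 ≈ 149.333.


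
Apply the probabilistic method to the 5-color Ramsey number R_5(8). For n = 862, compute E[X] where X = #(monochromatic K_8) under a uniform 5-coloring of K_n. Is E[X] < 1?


E[X] = C(862, 8) · 5^{1 − 28} = 7317951015318931845 · 5^{−27} = 7317951015318931845/7450580596923828125.
As a reduced fraction: E[X] = 1463590203063786369/1490116119384765625 ≈ 0.982.
Is E[X] < 1? YES.
Since E[X] < 1, there exists a 5-coloring of K_{862} with no monochromatic K_8; hence R_5(8) > 862.

E[X] = 1463590203063786369/1490116119384765625 ≈ 0.982; E[X] < 1, so R_5(8) > 862.


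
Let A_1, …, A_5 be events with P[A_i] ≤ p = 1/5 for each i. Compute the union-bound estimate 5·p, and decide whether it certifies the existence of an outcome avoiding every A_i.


Union bound: P[∪_{i=1}^{5} A_i] ≤ Σ_i P[A_i] ≤ 5·p = 5·(1/5) = 1.
Numerically: 1 ≈ 1.000000.
Is 1 < 1? NO.
Since the bound 1 is ≥ 1, the union bound is uninformative here; it does NOT by itself certify existence.

5·p = 1 ≈ 1.000000; existence NOT certified by the union bound.


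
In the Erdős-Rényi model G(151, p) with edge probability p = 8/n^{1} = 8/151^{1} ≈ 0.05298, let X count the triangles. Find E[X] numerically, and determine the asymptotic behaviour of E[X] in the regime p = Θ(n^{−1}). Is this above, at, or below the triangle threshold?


Number of potential triangles: C(151, 3) = 562475.
Each occurs with probability p³ ≈ (0.05298)³ ≈ 1.487096e-04.
By linearity: E[X] = C(151, 3)·p³ ≈ 562475 · 1.487096e-04 ≈ 83.6455.
Here α = 1, so p = 8/n is exactly at the triangle threshold p ~ 1/n. Asymptotically E[X] → c³/6 = 8³/6 = 256/3 ≈ 85.3333, a bounded constant. In this regime the triangle count is asymptotically Poisson(c³/6).

E[X] ≈ 83.6455; in regime p = Θ(1/n^{1}) E[X] stays bounded (at the triangle threshold p ~ 1/n).


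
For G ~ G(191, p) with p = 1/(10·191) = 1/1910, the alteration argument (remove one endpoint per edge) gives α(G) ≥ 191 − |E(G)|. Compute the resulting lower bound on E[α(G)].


E[|E(G)|] = C(191, 2)·p = 18145 · (1/1910) = 19/2.
E[α(G)] ≥ n − E[|E(G)|] = 191 − 19/2 = 363/2.
Numerically: ≈ 181.500000.
(This is only a lower bound; the true E[α(G)] may be larger.)

E[α(G)] ≥ 363/2 ≈ 181.500000.


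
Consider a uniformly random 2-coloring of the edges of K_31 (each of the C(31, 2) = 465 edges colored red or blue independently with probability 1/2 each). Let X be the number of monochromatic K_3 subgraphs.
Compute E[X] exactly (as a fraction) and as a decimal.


Let X = Σ_S X_S over the C(31, 3) = 4495 subsets S of size 3, where X_S = 1 if the K_3 on S is monochromatic.
For a fixed S, the K_3 on S has C(3, 2) = 3 edges. P[all 3 edges red] = (1/2)^3, and likewise for blue, so P[monochromatic] = 2·(1/2)^3 = 2^{1 − 3} = 1/4.
Summing: E[X] = C(31, 3) · 2^{1 − 3} = 4495 · 1/4 = 4495/4.
Numerically: E[X] ≈ 1123.7500.

E[X] = C(31,3)·2^(1−C(3,2)) = 4495/4 ≈ 1123.7500.


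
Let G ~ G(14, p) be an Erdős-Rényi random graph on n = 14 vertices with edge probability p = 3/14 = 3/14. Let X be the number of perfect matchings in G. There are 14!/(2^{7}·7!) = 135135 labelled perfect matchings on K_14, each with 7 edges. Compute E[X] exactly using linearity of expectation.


K_14 has 14!/(2^{7}·7!) = 135135 labelled perfect matchings.
For each such perfect matching H, let X_H = 1 if all 7 edges of H are present in G. Then P[X_H = 1] = p^{7} = (3/14)^{7} = 2187/105413504.
By linearity: E[X] = Σ_H E[X_H] = 135135 · p^{7} = 135135 · 2187/105413504 = 42220035/15059072.
Numerically: E[X] ≈ 2.8036.

E[X] = 135135 · (3/14)^{7} = 42220035/15059072 ≈ 2.8036.


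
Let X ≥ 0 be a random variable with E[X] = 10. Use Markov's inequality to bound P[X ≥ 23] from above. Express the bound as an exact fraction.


μ = E[X] = 10, a = 23.
Markov: P[X ≥ 23] ≤ μ/a = (10)/23 = 10/23.
Numerically: ≈ 0.43478.
(Since a = 23 > μ = 10.00000, the bound 10/23 is < 1 and informative.)

P[X ≥ 23] ≤ 10/23 ≈ 0.43478.


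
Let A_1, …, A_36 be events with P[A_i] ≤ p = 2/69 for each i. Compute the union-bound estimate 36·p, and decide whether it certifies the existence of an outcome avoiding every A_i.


Union bound: P[∪_{i=1}^{36} A_i] ≤ Σ_i P[A_i] ≤ 36·p = 36·(2/69) = 24/23.
Numerically: 24/23 ≈ 1.043478.
Is 24/23 < 1? NO.
Since the bound 24/23 is ≥ 1, the union bound is uninformative here; it does NOT by itself certify existence.

36·p = 24/23 ≈ 1.043478; existence NOT certified by the union bound.


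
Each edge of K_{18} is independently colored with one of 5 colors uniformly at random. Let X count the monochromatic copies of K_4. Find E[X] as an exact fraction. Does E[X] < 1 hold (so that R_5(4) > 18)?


E[X] = C(18, 4) · 5^{1 − 6} = 3060 · 5^{−5} = 3060/3125.
As a reduced fraction: E[X] = 612/625 ≈ 0.9792000.
Is E[X] < 1? YES.
Since E[X] < 1, there exists a 5-coloring of K_{18} with no monochromatic K_4; hence R_5(4) > 18.

E[X] = 612/625 ≈ 0.9792000; E[X] < 1, so R_5(4) > 18.


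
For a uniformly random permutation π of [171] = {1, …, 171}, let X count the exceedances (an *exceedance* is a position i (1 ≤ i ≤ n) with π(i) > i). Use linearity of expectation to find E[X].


Write X = Σ_{i=1}^{171} X_i, where X_i = 1_{π(i) > i}.
For each fixed i, π(i) is uniform over {1, …, 171} (marginal of a uniform permutation), so P[π(i) > i] = (n − i)/n. Summing: Σ_{i=1}^{171} (n − i)/n = (0 + 1 + … + 170)/171 = 171(171 − 1)/(2·171) = (171 − 1)/2.
Hence E[X] = Σ_{i=1}^{171} (171 − i)/171 = 85 ≈ 85.0000.

E[X] = 85 = 85.0000.


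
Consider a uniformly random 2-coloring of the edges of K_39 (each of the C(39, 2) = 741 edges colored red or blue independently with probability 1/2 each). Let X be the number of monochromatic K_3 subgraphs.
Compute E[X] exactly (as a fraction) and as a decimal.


Let X = Σ_S X_S over the C(39, 3) = 9139 subsets S of size 3, where X_S = 1 if the K_3 on S is monochromatic.
For a fixed S, the K_3 on S has C(3, 2) = 3 edges. P[all 3 edges red] = (1/2)^3, and likewise for blue, so P[monochromatic] = 2·(1/2)^3 = 2^{1 − 3} = 1/4.
By linearity: E[X] = C(39, 3) · 2^{1 − 3} = 9139 · 1/4 = 9139/4.
Numerically: E[X] ≈ 2284.750.

E[X] = C(39,3)·2^(1−C(3,2)) = 9139/4 ≈ 2284.750.


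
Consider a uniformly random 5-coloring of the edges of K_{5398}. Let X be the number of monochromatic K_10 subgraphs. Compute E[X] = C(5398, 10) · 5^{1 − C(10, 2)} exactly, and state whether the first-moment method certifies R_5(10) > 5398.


E[X] = C(5398, 10) · 5^{1 − 45} = 5740413564134635387185954535766 · 5^{−44} = 5740413564134635387185954535766/5684341886080801486968994140625.
As a reduced fraction: E[X] = 5740413564134635387185954535766/5684341886080801486968994140625 ≈ 1.0099.
Is E[X] < 1? NO.
Since E[X] ≥ 1, the first-moment bound is inconclusive at n = 5398; it does NOT by itself certify R_5(10) > 5398.

E[X] = 5740413564134635387185954535766/5684341886080801486968994140625 ≈ 1.0099; E[X] ≥ 1; first-moment method inconclusive here.


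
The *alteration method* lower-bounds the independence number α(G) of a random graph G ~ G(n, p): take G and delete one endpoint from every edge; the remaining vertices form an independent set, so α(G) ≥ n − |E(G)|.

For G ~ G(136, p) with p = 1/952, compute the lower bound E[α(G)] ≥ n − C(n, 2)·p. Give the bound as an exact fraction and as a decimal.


E[|E(G)|] = C(136, 2)·p = 9180 · (1/952) = 135/14.
E[α(G)] ≥ n − E[|E(G)|] = 136 − 135/14 = 1769/14.
Numerically: ≈ 126.357143.
(This is only a lower bound; the true E[α(G)] may be larger.)

E[α(G)] ≥ 1769/14 ≈ 126.357143.


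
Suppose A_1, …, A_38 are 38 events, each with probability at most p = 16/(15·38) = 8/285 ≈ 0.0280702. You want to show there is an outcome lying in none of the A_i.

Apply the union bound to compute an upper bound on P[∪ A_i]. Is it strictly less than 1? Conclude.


Union bound: P[∪_{i=1}^{38} A_i] ≤ Σ_i P[A_i] ≤ 38·p = 38·(8/285) = 16/15.
Numerically: 16/15 ≈ 1.0666667.
Is 16/15 < 1? NO.
Since the bound 16/15 is ≥ 1, the union bound is uninformative here; it does NOT by itself certify existence.

38·p = 16/15 ≈ 1.0666667; existence NOT certified by the union bound.


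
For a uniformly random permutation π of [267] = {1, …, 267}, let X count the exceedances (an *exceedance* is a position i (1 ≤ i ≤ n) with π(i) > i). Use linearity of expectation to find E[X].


Write X = Σ_{i=1}^{267} X_i, where X_i = 1_{π(i) > i}.
For each fixed i, π(i) is uniform over {1, …, 267} (marginal of a uniform permutation), so P[π(i) > i] = (n − i)/n. Summing: Σ_{i=1}^{267} (n − i)/n = (0 + 1 + … + 266)/267 = 267(267 − 1)/(2·267) = (267 − 1)/2.
Hence E[X] = Σ_{i=1}^{267} (267 − i)/267 = 133 ≈ 133.000000.

E[X] = 133 = 133.000000.


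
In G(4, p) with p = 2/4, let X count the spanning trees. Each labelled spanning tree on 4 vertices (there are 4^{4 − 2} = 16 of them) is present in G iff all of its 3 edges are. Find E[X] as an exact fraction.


K_4 has 4^{4 − 2} = 16 labelled spanning trees.
For each such spanning tree H, let X_H = 1 if all 3 edges of H are present in G. Then P[X_H = 1] = p^{3} = (1/2)^{3} = 1/8.
By linearity: E[X] = Σ_H E[X_H] = 16 · p^{3} = 16 · 1/8 = 2.
Numerically: E[X] ≈ 2.

E[X] = 16 · (1/2)^{3} = 2 ≈ 2.


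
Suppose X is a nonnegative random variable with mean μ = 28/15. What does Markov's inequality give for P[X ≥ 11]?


μ = E[X] = 28/15, a = 11.
Markov: P[X ≥ 11] ≤ μ/a = (28/15)/11 = 28/165.
Numerically: ≈ 0.170.
(Since a = 11 > μ = 1.867, the bound 28/165 is < 1 and informative.)

P[X ≥ 11] ≤ 28/165 ≈ 0.170.


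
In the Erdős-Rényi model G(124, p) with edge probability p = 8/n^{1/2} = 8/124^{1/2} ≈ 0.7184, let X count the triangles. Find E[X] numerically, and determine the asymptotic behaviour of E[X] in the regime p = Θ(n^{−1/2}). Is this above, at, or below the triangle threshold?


Number of potential triangles: C(124, 3) = 310124.
Each occurs with probability p³ ≈ (0.7184)³ ≈ 3.707980e-01.
By linearity: E[X] = C(124, 3)·p³ ≈ 310124 · 3.707980e-01 ≈ 114993.3723.
Since α = 1/2 < 1, p = c/n^{1/2} ≫ 1/n is above the triangle threshold p ~ 1/n. Asymptotically E[X] ~ (c³/6)·n^{3(1−α)} = (8³/6)·n^{1.5} → ∞; triangles are abundant w.h.p.

E[X] ≈ 114993.3723; in regime p = Θ(1/n^{1/2}) E[X] diverges (above the triangle threshold p ~ 1/n).


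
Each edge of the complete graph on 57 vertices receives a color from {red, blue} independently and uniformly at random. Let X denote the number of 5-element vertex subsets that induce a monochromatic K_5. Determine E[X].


Let X = Σ_S X_S over the C(57, 5) = 4187106 subsets S of size 5, where X_S = 1 if the K_5 on S is monochromatic.
For a fixed S, the K_5 on S has C(5, 2) = 10 edges. P[all 10 edges red] = (1/2)^10, and likewise for blue, so P[monochromatic] = 2·(1/2)^10 = 2^{1 − 10} = 1/512.
Summing: E[X] = C(57, 5) · 2^{1 − 10} = 4187106 · 1/512 = 2093553/256.
Numerically: E[X] ≈ 8177.94141.

E[X] = C(57,5)·2^(1−C(5,2)) = 2093553/256 ≈ 8177.94141.


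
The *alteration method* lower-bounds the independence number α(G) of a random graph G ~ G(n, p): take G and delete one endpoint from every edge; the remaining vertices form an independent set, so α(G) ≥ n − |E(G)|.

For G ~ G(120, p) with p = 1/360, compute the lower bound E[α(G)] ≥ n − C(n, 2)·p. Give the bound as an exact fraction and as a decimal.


E[|E(G)|] = C(120, 2)·p = 7140 · (1/360) = 119/6.
E[α(G)] ≥ n − E[|E(G)|] = 120 − 119/6 = 601/6.
Numerically: ≈ 100.1667.
(This is only a lower bound; the true E[α(G)] may be larger.)

E[α(G)] ≥ 601/6 ≈ 100.1667.


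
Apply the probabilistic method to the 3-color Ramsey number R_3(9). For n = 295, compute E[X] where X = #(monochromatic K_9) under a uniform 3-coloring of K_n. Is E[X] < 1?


E[X] = C(295, 9) · 3^{1 − 36} = 41221140106119260 · 3^{−35} = 41221140106119260/50031545098999707.
As a reduced fraction: E[X] = 41221140106119260/50031545098999707 ≈ 0.8239.
Is E[X] < 1? YES.
Since E[X] < 1, there exists a 3-coloring of K_{295} with no monochromatic K_9; hence R_3(9) > 295.

E[X] = 41221140106119260/50031545098999707 ≈ 0.8239; E[X] < 1, so R_3(9) > 295.


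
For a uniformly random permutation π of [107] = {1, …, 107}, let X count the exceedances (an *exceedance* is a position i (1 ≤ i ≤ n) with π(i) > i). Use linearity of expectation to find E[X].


Write X = Σ_{i=1}^{107} X_i, where X_i = 1_{π(i) > i}.
For each fixed i, π(i) is uniform over {1, …, 107} (marginal of a uniform permutation), so P[π(i) > i] = (n − i)/n. Summing: Σ_{i=1}^{107} (n − i)/n = (0 + 1 + … + 106)/107 = 107(107 − 1)/(2·107) = (107 − 1)/2.
Hence E[X] = Σ_{i=1}^{107} (107 − i)/107 = 53 ≈ 53.000.

E[X] = 53 = 53.000.


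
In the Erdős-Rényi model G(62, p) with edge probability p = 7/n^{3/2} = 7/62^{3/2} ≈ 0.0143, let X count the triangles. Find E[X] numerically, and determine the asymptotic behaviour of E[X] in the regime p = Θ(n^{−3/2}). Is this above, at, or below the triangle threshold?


Number of potential triangles: C(62, 3) = 37820.
Each occurs with probability p³ ≈ (0.0143)³ ≈ 2.94803e-06.
By linearity: E[X] = C(62, 3)·p³ ≈ 37820 · 2.94803e-06 ≈ 0.111.
Since α = 3/2 > 1, p = c/n^{3/2} = o(1/n) is below the triangle threshold p ~ 1/n. Asymptotically E[X] ~ (c³/6)·n^{3(1−α)} = (7³/6)·n^{-1.5} → 0, so by Markov's inequality G has no triangles w.h.p.

E[X] ≈ 0.111; in regime p = Θ(1/n^{3/2}) E[X] tends to 0 (below the triangle threshold p ~ 1/n).


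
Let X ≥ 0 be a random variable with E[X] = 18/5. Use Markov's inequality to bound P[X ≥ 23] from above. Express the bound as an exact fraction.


μ = E[X] = 18/5, a = 23.
Markov: P[X ≥ 23] ≤ μ/a = (18/5)/23 = 18/115.
Numerically: ≈ 0.1565.
(Since a = 23 > μ = 3.6000, the bound 18/115 is < 1 and informative.)

P[X ≥ 23] ≤ 18/115 ≈ 0.1565.


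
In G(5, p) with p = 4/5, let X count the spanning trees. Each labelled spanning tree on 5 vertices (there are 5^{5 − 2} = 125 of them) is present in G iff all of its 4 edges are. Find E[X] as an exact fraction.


K_5 has 5^{5 − 2} = 125 labelled spanning trees.
For each such spanning tree H, let X_H = 1 if all 4 edges of H are present in G. Then P[X_H = 1] = p^{4} = (4/5)^{4} = 256/625.
By linearity: E[X] = Σ_H E[X_H] = 125 · p^{4} = 125 · 256/625 = 256/5.
Numerically: E[X] ≈ 51.2.

E[X] = 125 · (4/5)^{4} = 256/5 ≈ 51.2.


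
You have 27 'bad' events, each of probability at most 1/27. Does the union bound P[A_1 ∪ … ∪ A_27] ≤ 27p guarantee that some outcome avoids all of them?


Union bound: P[∪_{i=1}^{27} A_i] ≤ Σ_i P[A_i] ≤ 27·p = 27·(1/27) = 1.
Numerically: 1 ≈ 1.0000.
Is 1 < 1? NO.
Since the bound 1 is ≥ 1, the union bound is uninformative here; it does NOT by itself certify existence.

27·p = 1 ≈ 1.0000; existence NOT certified by the union bound.


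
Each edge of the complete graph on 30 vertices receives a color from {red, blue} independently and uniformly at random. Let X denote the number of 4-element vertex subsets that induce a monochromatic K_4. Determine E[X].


Let X = Σ_S X_S over the C(30, 4) = 27405 subsets S of size 4, where X_S = 1 if the K_4 on S is monochromatic.
For a fixed S, the K_4 on S has C(4, 2) = 6 edges. P[all 6 edges red] = (1/2)^6, and likewise for blue, so P[monochromatic] = 2·(1/2)^6 = 2^{1 − 6} = 1/32.
Summing: E[X] = C(30, 4) · 2^{1 − 6} = 27405 · 1/32 = 27405/32.
Numerically: E[X] ≈ 856.40625.

E[X] = C(30,4)·2^(1−C(4,2)) = 27405/32 ≈ 856.40625.


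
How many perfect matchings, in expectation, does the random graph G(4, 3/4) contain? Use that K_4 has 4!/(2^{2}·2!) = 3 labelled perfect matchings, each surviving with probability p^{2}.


K_4 has 4!/(2^{2}·2!) = 3 labelled perfect matchings.
For each such perfect matching H, let X_H = 1 if all 2 edges of H are present in G. Then P[X_H = 1] = p^{2} = (3/4)^{2} = 9/16.
By linearity of expectation: E[X] = Σ_H E[X_H] = 3 · p^{2} = 3 · 9/16 = 27/16.
Numerically: E[X] ≈ 1.6875.

E[X] = 3 · (3/4)^{2} = 27/16 ≈ 1.6875.


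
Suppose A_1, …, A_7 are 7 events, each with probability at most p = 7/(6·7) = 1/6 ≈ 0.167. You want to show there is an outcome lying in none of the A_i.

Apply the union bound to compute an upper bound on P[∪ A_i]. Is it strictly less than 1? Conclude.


Union bound: P[∪_{i=1}^{7} A_i] ≤ Σ_i P[A_i] ≤ 7·p = 7·(1/6) = 7/6.
Numerically: 7/6 ≈ 1.167.
Is 7/6 < 1? NO.
Since the bound 7/6 is ≥ 1, the union bound is uninformative here; it does NOT by itself certify existence.

7·p = 7/6 ≈ 1.167; existence NOT certified by the union bound.


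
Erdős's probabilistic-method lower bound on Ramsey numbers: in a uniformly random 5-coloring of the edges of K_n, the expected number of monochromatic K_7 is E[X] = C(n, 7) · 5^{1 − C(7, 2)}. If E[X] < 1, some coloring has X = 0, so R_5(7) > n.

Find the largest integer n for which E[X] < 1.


We need C(n, 7) · 5^{1 − 21} < 1, i.e. C(n, 7) < 5^{21 − 1} = 95367431640625.
Check values of n near the boundary:
  n = 334: C(334, 7) = 86359460961576; 86359460961576 < 95367431640625? YES
  n = 335: C(335, 7) = 88202498238195; 88202498238195 < 95367431640625? YES
  n = 336: C(336, 7) = 90079147136880; 90079147136880 < 95367431640625? YES
  n = 337: C(337, 7) = 91989916924632; 91989916924632 < 95367431640625? YES
  n = 338: C(338, 7) = 93935323022736; 93935323022736 < 95367431640625? YES
  n = 339: C(339, 7) = 95915887062372; 95915887062372 < 95367431640625? NO
  n = 340: C(340, 7) = 97932136940560; 97932136940560 < 95367431640625? NO
  n = 341: C(341, 7) = 99984606876440; 99984606876440 < 95367431640625? NO
The largest n with C(n, 7) < 95367431640625 is n = 338 (where E[X] = 93935323022736/95367431640625 ≈ 0.9850). Hence R_5(7) > 338, i.e. R_5(7) ≥ 339.

Largest n = 338; hence R_5(7) > 338.


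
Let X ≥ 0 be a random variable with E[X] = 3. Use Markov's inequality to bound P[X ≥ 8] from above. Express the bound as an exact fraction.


μ = E[X] = 3, a = 8.
Markov: P[X ≥ 8] ≤ μ/a = (3)/8 = 3/8.
Numerically: ≈ 0.375000.
(Since a = 8 > μ = 3.000000, the bound 3/8 is < 1 and informative.)

P[X ≥ 8] ≤ 3/8 ≈ 0.375000.


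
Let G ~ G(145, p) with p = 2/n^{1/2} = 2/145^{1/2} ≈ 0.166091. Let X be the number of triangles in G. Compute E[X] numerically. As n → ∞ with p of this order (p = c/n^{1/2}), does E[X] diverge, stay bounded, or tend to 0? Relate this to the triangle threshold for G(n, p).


Number of potential triangles: C(145, 3) = 497640.
Each occurs with probability p³ ≈ (0.166091)³ ≈ 4.58181958e-03.
By linearity: E[X] = C(145, 3)·p³ ≈ 497640 · 4.58181958e-03 ≈ 2280.096695.
Since α = 1/2 < 1, p = c/n^{1/2} ≫ 1/n is above the triangle threshold p ~ 1/n. Asymptotically E[X] ~ (c³/6)·n^{3(1−α)} = (2³/6)·n^{1.5} → ∞; triangles are abundant w.h.p.

E[X] ≈ 2280.096695; in regime p = Θ(1/n^{1/2}) E[X] diverges (above the triangle threshold p ~ 1/n).


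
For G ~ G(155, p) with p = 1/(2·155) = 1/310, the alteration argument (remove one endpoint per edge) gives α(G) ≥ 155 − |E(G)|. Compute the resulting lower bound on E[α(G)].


E[|E(G)|] = C(155, 2)·p = 11935 · (1/310) = 77/2.
E[α(G)] ≥ n − E[|E(G)|] = 155 − 77/2 = 233/2.
Numerically: ≈ 116.500.
(This is only a lower bound; the true E[α(G)] may be larger.)

E[α(G)] ≥ 233/2 ≈ 116.500.


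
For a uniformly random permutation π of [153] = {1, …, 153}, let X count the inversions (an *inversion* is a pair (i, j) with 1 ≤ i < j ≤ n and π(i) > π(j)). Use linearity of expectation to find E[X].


Write X = Σ X_I over the C(153, 2) = 11628 pairs i < j, with X_I the indicator of one inversion.
There are 11628 indicators.
For each fixed pair i < j, the values π(i) and π(j) are two distinct elements of {1, …, 153} in uniformly random order; by symmetry P[π(i) > π(j)] = 1/2.
By linearity: E[X] = 11628 · (1/2) = C(153, 2) · (1/2) = 11628/2 = 5814 ≈ 5814.00000.

E[X] = 5814 = 5814.00000.


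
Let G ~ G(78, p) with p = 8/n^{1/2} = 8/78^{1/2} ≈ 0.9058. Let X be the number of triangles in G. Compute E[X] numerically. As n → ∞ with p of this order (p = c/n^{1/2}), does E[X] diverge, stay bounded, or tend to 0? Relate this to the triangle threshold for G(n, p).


Number of potential triangles: C(78, 3) = 76076.
Each occurs with probability p³ ≈ (0.9058)³ ≈ 7.432383e-01.
By linearity: E[X] = C(78, 3)·p³ ≈ 76076 · 7.432383e-01 ≈ 56542.5937.
Since α = 1/2 < 1, p = c/n^{1/2} ≫ 1/n is above the triangle threshold p ~ 1/n. Asymptotically E[X] ~ (c³/6)·n^{3(1−α)} = (8³/6)·n^{1.5} → ∞; triangles are abundant w.h.p.

E[X] ≈ 56542.5937; in regime p = Θ(1/n^{1/2}) E[X] diverges (above the triangle threshold p ~ 1/n).


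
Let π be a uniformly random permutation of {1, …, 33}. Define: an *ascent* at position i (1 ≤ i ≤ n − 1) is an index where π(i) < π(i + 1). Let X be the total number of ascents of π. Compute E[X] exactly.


Write X = Σ X_I over i = 1, …, 32, with X_I the indicator of one ascent.
There are 32 indicators.
For each fixed i, the pair (π(i), π(i+1)) is a uniformly random ordered pair of distinct values from {1, …, 33}; by symmetry P[π(i) < π(i+1)] = 1/2.
By linearity: E[X] = 32 · (1/2) = (33 − 1) · (1/2) = 16 ≈ 16.00000.

E[X] = 16 = 16.00000.


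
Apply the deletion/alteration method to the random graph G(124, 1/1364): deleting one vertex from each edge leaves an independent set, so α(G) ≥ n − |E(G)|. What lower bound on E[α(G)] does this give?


E[|E(G)|] = C(124, 2)·p = 7626 · (1/1364) = 123/22.
E[α(G)] ≥ n − E[|E(G)|] = 124 − 123/22 = 2605/22.
Numerically: ≈ 118.409091.
(This is only a lower bound; the true E[α(G)] may be larger.)

E[α(G)] ≥ 2605/22 ≈ 118.409091.


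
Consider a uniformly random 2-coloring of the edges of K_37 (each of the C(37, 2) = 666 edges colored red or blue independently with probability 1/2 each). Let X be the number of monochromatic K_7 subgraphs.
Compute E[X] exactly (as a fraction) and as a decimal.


Let X = Σ_S X_S over the C(37, 7) = 10295472 subsets S of size 7, where X_S = 1 if the K_7 on S is monochromatic.
For a fixed S, the K_7 on S has C(7, 2) = 21 edges. P[all 21 edges red] = (1/2)^21, and likewise for blue, so P[monochromatic] = 2·(1/2)^21 = 2^{1 − 21} = 1/1048576.
By linearity of expectation: E[X] = C(37, 7) · 2^{1 − 21} = 10295472 · 1/1048576 = 643467/65536.
Numerically: E[X] ≈ 9.8185.

E[X] = C(37,7)·2^(1−C(7,2)) = 643467/65536 ≈ 9.8185.


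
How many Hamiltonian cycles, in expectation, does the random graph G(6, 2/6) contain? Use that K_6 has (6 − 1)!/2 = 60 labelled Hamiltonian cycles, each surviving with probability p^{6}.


K_6 has (6 − 1)!/2 = 60 labelled Hamiltonian cycles.
For each such Hamiltonian cycle H, let X_H = 1 if all 6 edges of H are present in G. Then P[X_H = 1] = p^{6} = (1/3)^{6} = 1/729.
By linearity: E[X] = Σ_H E[X_H] = 60 · p^{6} = 60 · 1/729 = 20/243.
Numerically: E[X] ≈ 0.082305.

E[X] = 60 · (1/3)^{6} = 20/243 ≈ 0.082305.


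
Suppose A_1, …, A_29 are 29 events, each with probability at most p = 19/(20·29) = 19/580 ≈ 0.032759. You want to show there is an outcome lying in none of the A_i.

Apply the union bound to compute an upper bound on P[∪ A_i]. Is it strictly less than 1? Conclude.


Union bound: P[∪_{i=1}^{29} A_i] ≤ Σ_i P[A_i] ≤ 29·p = 29·(19/580) = 19/20.
Numerically: 19/20 ≈ 0.950000.
Is 19/20 < 1? YES.
Since P[∪ A_i] ≤ 19/20 < 1, the complement has P[∩ A_i^c] ≥ 1 − 19/20 = 1/20 > 0, so some outcome avoids every A_i.

29·p = 19/20 ≈ 0.950000; existence CERTIFIED by the union bound.


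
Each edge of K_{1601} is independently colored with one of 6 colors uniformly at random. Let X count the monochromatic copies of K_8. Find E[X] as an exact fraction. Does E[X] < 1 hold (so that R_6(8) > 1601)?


E[X] = C(1601, 8) · 6^{1 − 28} = 1051968746851785076600 · 6^{−27} = 1051968746851785076600/1023490369077469249536.
As a reduced fraction: E[X] = 131496093356473134575/127936296134683656192 ≈ 1.0278.
Is E[X] < 1? NO.
Since E[X] ≥ 1, the first-moment bound is inconclusive at n = 1601; it does NOT by itself certify R_6(8) > 1601.

E[X] = 131496093356473134575/127936296134683656192 ≈ 1.0278; E[X] ≥ 1; first-moment method inconclusive here.


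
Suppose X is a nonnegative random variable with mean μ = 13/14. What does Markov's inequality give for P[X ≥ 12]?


μ = E[X] = 13/14, a = 12.
Markov: P[X ≥ 12] ≤ μ/a = (13/14)/12 = 13/168.
Numerically: ≈ 0.0774.
(Since a = 12 > μ = 0.9286, the bound 13/168 is < 1 and informative.)

P[X ≥ 12] ≤ 13/168 ≈ 0.0774.


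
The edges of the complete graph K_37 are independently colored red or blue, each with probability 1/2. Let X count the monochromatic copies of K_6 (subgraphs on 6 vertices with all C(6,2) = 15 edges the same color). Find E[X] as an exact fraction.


Let X = Σ_S X_S over the C(37, 6) = 2324784 subsets S of size 6, where X_S = 1 if the K_6 on S is monochromatic.
For a fixed S, the K_6 on S has C(6, 2) = 15 edges. P[all 15 edges red] = (1/2)^15, and likewise for blue, so P[monochromatic] = 2·(1/2)^15 = 2^{1 − 15} = 1/16384.
By linearity: E[X] = C(37, 6) · 2^{1 − 15} = 2324784 · 1/16384 = 145299/1024.
Numerically: E[X] ≈ 141.894.

E[X] = C(37,6)·2^(1−C(6,2)) = 145299/1024 ≈ 141.894.


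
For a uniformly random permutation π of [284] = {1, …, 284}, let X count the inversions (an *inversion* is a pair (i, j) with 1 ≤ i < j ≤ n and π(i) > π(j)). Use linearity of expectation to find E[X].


Write X = Σ X_I over the C(284, 2) = 40186 pairs i < j, with X_I the indicator of one inversion.
There are 40186 indicators.
For each fixed pair i < j, the values π(i) and π(j) are two distinct elements of {1, …, 284} in uniformly random order; by symmetry P[π(i) > π(j)] = 1/2.
By linearity: E[X] = 40186 · (1/2) = C(284, 2) · (1/2) = 40186/2 = 20093 ≈ 20093.00000.

E[X] = 20093 = 20093.00000.


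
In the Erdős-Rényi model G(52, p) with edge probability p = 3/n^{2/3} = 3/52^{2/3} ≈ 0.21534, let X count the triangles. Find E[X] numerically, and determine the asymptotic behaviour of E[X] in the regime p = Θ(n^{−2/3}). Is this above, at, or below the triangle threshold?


Number of potential triangles: C(52, 3) = 22100.
Each occurs with probability p³ ≈ (0.21534)³ ≈ 9.9852071e-03.
By linearity: E[X] = C(52, 3)·p³ ≈ 22100 · 9.9852071e-03 ≈ 220.67308.
Since α = 2/3 < 1, p = c/n^{2/3} ≫ 1/n is above the triangle threshold p ~ 1/n. Asymptotically E[X] ~ (c³/6)·n^{3(1−α)} = (3³/6)·n^{1} → ∞; triangles are abundant w.h.p.

E[X] ≈ 220.67308; in regime p = Θ(1/n^{2/3}) E[X] diverges (above the triangle threshold p ~ 1/n).


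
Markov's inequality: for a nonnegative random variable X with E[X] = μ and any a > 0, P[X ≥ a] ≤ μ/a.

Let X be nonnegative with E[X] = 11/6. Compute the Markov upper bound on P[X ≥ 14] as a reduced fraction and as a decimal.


μ = E[X] = 11/6, a = 14.
Markov: P[X ≥ 14] ≤ μ/a = (11/6)/14 = 11/84.
Numerically: ≈ 0.13095.
(Since a = 14 > μ = 1.83333, the bound 11/84 is < 1 and informative.)

P[X ≥ 14] ≤ 11/84 ≈ 0.13095.


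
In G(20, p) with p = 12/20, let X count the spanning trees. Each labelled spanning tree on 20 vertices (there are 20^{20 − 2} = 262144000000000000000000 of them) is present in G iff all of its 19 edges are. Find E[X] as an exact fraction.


K_20 has 20^{20 − 2} = 262144000000000000000000 labelled spanning trees.
For each such spanning tree H, let X_H = 1 if all 19 edges of H are present in G. Then P[X_H = 1] = p^{19} = (3/5)^{19} = 1162261467/19073486328125.
By linearity of expectation: E[X] = Σ_H E[X_H] = 262144000000000000000000 · p^{19} = 262144000000000000000000 · 1162261467/19073486328125 = 79869999842655731712/5.
Numerically: E[X] ≈ 1.5974e+19.

E[X] = 262144000000000000000000 · (3/5)^{19} = 79869999842655731712/5 ≈ 1.5974e+19.


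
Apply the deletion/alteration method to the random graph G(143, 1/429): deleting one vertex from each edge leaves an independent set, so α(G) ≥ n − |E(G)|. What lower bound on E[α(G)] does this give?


E[|E(G)|] = C(143, 2)·p = 10153 · (1/429) = 71/3.
E[α(G)] ≥ n − E[|E(G)|] = 143 − 71/3 = 358/3.
Numerically: ≈ 119.333333.
(This is only a lower bound; the true E[α(G)] may be larger.)

E[α(G)] ≥ 358/3 ≈ 119.333333.


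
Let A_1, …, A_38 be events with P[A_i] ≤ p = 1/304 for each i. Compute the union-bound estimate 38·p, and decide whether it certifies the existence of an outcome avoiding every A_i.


Union bound: P[∪_{i=1}^{38} A_i] ≤ Σ_i P[A_i] ≤ 38·p = 38·(1/304) = 1/8.
Numerically: 1/8 ≈ 0.125000.
Is 1/8 < 1? YES.
Since P[∪ A_i] ≤ 1/8 < 1, the complement has P[∩ A_i^c] ≥ 1 − 1/8 = 7/8 > 0, so some outcome avoids every A_i.

38·p = 1/8 ≈ 0.125000; existence CERTIFIED by the union bound.


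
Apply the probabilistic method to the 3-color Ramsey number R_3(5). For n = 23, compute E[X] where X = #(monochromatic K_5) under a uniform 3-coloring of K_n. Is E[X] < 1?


E[X] = C(23, 5) · 3^{1 − 10} = 33649 · 3^{−9} = 33649/19683.
As a reduced fraction: E[X] = 33649/19683 ≈ 1.70955.
Is E[X] < 1? NO.
Since E[X] ≥ 1, the first-moment bound is inconclusive at n = 23; it does NOT by itself certify R_3(5) > 23.

E[X] = 33649/19683 ≈ 1.70955; E[X] ≥ 1; first-moment method inconclusive here.


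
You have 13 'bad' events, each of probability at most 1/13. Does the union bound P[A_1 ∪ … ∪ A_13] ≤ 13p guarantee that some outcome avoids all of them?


Union bound: P[∪_{i=1}^{13} A_i] ≤ Σ_i P[A_i] ≤ 13·p = 13·(1/13) = 1.
Numerically: 1 ≈ 1.0000.
Is 1 < 1? NO.
Since the bound 1 is ≥ 1, the union bound is uninformative here; it does NOT by itself certify existence.

13·p = 1 ≈ 1.0000; existence NOT certified by the union bound.


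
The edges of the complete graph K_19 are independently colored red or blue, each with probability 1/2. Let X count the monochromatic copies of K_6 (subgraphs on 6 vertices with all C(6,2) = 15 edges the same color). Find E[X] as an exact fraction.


Let X = Σ_S X_S over the C(19, 6) = 27132 subsets S of size 6, where X_S = 1 if the K_6 on S is monochromatic.
For a fixed S, the K_6 on S has C(6, 2) = 15 edges. P[all 15 edges red] = (1/2)^15, and likewise for blue, so P[monochromatic] = 2·(1/2)^15 = 2^{1 − 15} = 1/16384.
By linearity: E[X] = C(19, 6) · 2^{1 − 15} = 27132 · 1/16384 = 6783/4096.
Numerically: E[X] ≈ 1.6560.

E[X] = C(19,6)·2^(1−C(6,2)) = 6783/4096 ≈ 1.6560.


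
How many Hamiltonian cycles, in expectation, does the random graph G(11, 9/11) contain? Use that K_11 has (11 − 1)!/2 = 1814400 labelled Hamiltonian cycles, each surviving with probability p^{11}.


K_11 has (11 − 1)!/2 = 1814400 labelled Hamiltonian cycles.
For each such Hamiltonian cycle H, let X_H = 1 if all 11 edges of H are present in G. Then P[X_H = 1] = p^{11} = (9/11)^{11} = 31381059609/285311670611.
By linearity of expectation: E[X] = Σ_H E[X_H] = 1814400 · p^{11} = 1814400 · 31381059609/285311670611 = 56937794554569600/285311670611.
Numerically: E[X] ≈ 2e+05.

E[X] = 1814400 · (9/11)^{11} = 56937794554569600/285311670611 ≈ 2e+05.


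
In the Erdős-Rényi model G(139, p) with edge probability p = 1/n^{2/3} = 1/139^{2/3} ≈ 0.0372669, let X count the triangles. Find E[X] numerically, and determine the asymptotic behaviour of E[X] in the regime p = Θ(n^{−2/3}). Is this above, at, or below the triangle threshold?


Number of potential triangles: C(139, 3) = 437989.
Each occurs with probability p³ ≈ (0.0372669)³ ≈ 5.17571554e-05.
By linearity: E[X] = C(139, 3)·p³ ≈ 437989 · 5.17571554e-05 ≈ 22.669065.
Since α = 2/3 < 1, p = c/n^{2/3} ≫ 1/n is above the triangle threshold p ~ 1/n. Asymptotically E[X] ~ (c³/6)·n^{3(1−α)} = (1³/6)·n^{1} → ∞; triangles are abundant w.h.p.

E[X] ≈ 22.669065; in regime p = Θ(1/n^{2/3}) E[X] diverges (above the triangle threshold p ~ 1/n).


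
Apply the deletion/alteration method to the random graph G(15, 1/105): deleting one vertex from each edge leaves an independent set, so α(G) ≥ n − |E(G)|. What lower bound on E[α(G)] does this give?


E[|E(G)|] = C(15, 2)·p = 105 · (1/105) = 1.
E[α(G)] ≥ n − E[|E(G)|] = 15 − 1 = 14.
Numerically: ≈ 14.00000.
(This is only a lower bound; the true E[α(G)] may be larger.)

E[α(G)] ≥ 14 ≈ 14.00000.


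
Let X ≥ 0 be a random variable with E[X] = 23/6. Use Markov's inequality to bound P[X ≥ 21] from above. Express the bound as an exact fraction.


μ = E[X] = 23/6, a = 21.
Markov: P[X ≥ 21] ≤ μ/a = (23/6)/21 = 23/126.
Numerically: ≈ 0.182540.
(Since a = 21 > μ = 3.833333, the bound 23/126 is < 1 and informative.)

P[X ≥ 21] ≤ 23/126 ≈ 0.182540.


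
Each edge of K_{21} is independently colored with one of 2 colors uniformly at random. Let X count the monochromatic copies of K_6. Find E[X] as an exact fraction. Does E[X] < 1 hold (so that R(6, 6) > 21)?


E[X] = C(21, 6) · 2^{1 − 15} = 54264 · 2^{−14} = 54264/16384.
As a reduced fraction: E[X] = 6783/2048 ≈ 3.312012.
Is E[X] < 1? NO.
Since E[X] ≥ 1, the first-moment bound is inconclusive at n = 21; it does NOT by itself certify R(6, 6) > 21.

E[X] = 6783/2048 ≈ 3.312012; E[X] ≥ 1; first-moment method inconclusive here.
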